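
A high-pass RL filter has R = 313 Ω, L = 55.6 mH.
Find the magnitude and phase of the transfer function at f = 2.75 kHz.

Step 1 — Angular frequency: ω = 2π·2750 = 1.728e+04 rad/s.
Step 2 — Transfer function: H(jω) = jωL/(R + jωL).
Step 3 — Numerator jωL = j·960.7; denominator R + jωL = 313 + j960.7.
Step 4 — H = 0.904 + j0.2945.
Step 5 — Magnitude: |H| = 0.9508 (-0.4 dB); phase: φ = 18.0°.

|H| = 0.9508 (-0.4 dB), φ = 18.0°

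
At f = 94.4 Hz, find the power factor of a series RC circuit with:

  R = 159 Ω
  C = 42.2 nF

Step 1 — Angular frequency: ω = 2π·f = 2π·94.4 = 593.1 rad/s.
Step 2 — Component impedances:
  R: Z = R = 159 Ω
  C: Z = 1/(jωC) = -j/(ω·C) = 0 - j3.995e+04 Ω
Step 3 — Series combination: Z_total = R + C = 159 - j3.995e+04 Ω = 3.995e+04∠-89.8° Ω.
Step 4 — Power factor: PF = cos(φ) = Re(Z)/|Z| = 159/3.995e+04 = 0.00398.
Step 5 — Type: Im(Z) = -3.995e+04 ⇒ leading (phase φ = -89.8°).

PF = 0.00398 (leading, φ = -89.8°)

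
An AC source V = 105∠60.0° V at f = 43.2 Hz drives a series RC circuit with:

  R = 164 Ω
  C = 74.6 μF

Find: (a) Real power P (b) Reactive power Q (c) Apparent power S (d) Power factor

Step 1 — Angular frequency: ω = 2π·f = 2π·43.2 = 271.4 rad/s.
Step 2 — Component impedances:
  R: Z = R = 164 Ω
  C: Z = 1/(jωC) = -j/(ω·C) = 0 - j49.39 Ω
Step 3 — Series combination: Z_total = R + C = 164 - j49.39 Ω = 171.3∠-16.8° Ω.
Step 4 — Source phasor: V = 105∠60.0° V = 52.5 + j90.93 V.
Step 5 — Current: I = V / Z = 0.1404 + j0.5968 A = 0.6131∠76.8° A.
Step 6 — Complex power: S = V·I* = 61.64 - j18.56 VA.
Step 7 — Real power: P = Re(S) = 61.64 W.
Step 8 — Reactive power: Q = Im(S) = -18.56 VAR.
Step 9 — Apparent power: |S| = 64.37 VA.
Step 10 — Power factor: PF = P/|S| = 0.9575 (leading).

(a) P = 61.64 W  (b) Q = -18.56 VAR  (c) S = 64.37 VA  (d) PF = 0.9575 (leading)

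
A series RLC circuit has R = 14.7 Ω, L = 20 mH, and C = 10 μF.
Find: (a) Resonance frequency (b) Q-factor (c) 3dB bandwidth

Step 1 — Resonance: ω₀ = 1/√(LC) = 1/√(0.02·1e-05) = 2236 rad/s.
Step 2 — f₀ = ω₀/(2π) = 355.9 Hz.
Step 3 — Series Q: Q = ω₀L/R = 2236·0.02/14.7 = 3.042.
Step 4 — Bandwidth: Δω = ω₀/Q = 735 rad/s; BW = Δω/(2π) = 117 Hz.

(a) f₀ = 355.9 Hz  (b) Q = 3.042  (c) BW = 117 Hz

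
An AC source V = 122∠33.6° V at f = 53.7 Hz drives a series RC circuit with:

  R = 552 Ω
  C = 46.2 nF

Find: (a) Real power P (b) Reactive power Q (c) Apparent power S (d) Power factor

Step 1 — Angular frequency: ω = 2π·f = 2π·53.7 = 337.4 rad/s.
Step 2 — Component impedances:
  R: Z = R = 552 Ω
  C: Z = 1/(jωC) = -j/(ω·C) = 0 - j6.415e+04 Ω
Step 3 — Series combination: Z_total = R + C = 552 - j6.415e+04 Ω = 6.415e+04∠-89.5° Ω.
Step 4 — Source phasor: V = 122∠33.6° V = 101.6 + j67.51 V.
Step 5 — Current: I = V / Z = -0.001039 + j0.001593 A = 0.001902∠123.1° A.
Step 6 — Complex power: S = V·I* = 0.001996 - j0.232 VA.
Step 7 — Real power: P = Re(S) = 0.001996 W.
Step 8 — Reactive power: Q = Im(S) = -0.232 VAR.
Step 9 — Apparent power: |S| = 0.232 VA.
Step 10 — Power factor: PF = P/|S| = 0.008604 (leading).

(a) P = 0.001996 W  (b) Q = -0.232 VAR  (c) S = 0.232 VA  (d) PF = 0.008604 (leading)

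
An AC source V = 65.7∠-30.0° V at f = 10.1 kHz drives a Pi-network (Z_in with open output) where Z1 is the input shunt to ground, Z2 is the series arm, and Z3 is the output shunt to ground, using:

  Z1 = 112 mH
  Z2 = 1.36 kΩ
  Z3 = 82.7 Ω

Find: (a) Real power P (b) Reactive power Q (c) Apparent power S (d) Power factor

Step 1 — Angular frequency: ω = 2π·f = 2π·1.01e+04 = 6.346e+04 rad/s.
Step 2 — Component impedances:
  Z1: Z = jωL = j·6.346e+04·0.112 = 0 + j7108 Ω
  Z2: Z = R = 1360 Ω
  Z3: Z = R = 82.7 Ω
Step 3 — With open output, the series arm Z2 and the output shunt Z3 appear in series to ground: Z2 + Z3 = 1443 Ω.
Step 4 — Parallel with input shunt Z1: Z_in = Z1 || (Z2 + Z3) = 1386 + j281.3 Ω = 1414∠11.5° Ω.
Step 5 — Source phasor: V = 65.7∠-30.0° V = 56.9 - j32.85 V.
Step 6 — Current: I = V / Z = 0.03482 - j0.03078 A = 0.04647∠-41.5° A.
Step 7 — Complex power: S = V·I* = 2.992 + j0.6073 VA.
Step 8 — Real power: P = Re(S) = 2.992 W.
Step 9 — Reactive power: Q = Im(S) = 0.6073 VAR.
Step 10 — Apparent power: |S| = 3.053 VA.
Step 11 — Power factor: PF = P/|S| = 0.98 (lagging).

(a) P = 2.992 W  (b) Q = 0.6073 VAR  (c) S = 3.053 VA  (d) PF = 0.98 (lagging)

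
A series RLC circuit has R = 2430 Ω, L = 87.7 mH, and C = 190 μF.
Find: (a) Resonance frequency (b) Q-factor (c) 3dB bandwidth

Step 1 — Resonance: ω₀ = 1/√(LC) = 1/√(0.0877·0.00019) = 245 rad/s.
Step 2 — f₀ = ω₀/(2π) = 38.99 Hz.
Step 3 — Series Q: Q = ω₀L/R = 245·0.0877/2430 = 0.008841.
Step 4 — Bandwidth: Δω = ω₀/Q = 2.771e+04 rad/s; BW = Δω/(2π) = 4410 Hz.

(a) f₀ = 38.99 Hz  (b) Q = 0.008841  (c) BW = 4410 Hz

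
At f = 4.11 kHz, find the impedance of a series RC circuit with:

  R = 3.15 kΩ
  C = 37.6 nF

Step 1 — Angular frequency: ω = 2π·f = 2π·4110 = 2.582e+04 rad/s.
Step 2 — Component impedances:
  R: Z = R = 3150 Ω
  C: Z = 1/(jωC) = -j/(ω·C) = 0 - j1030 Ω
Step 3 — Series combination: Z_total = R + C = 3150 - j1030 Ω = 3314∠-18.1° Ω.

Z = 3150 - j1030 Ω = 3314∠-18.1° Ω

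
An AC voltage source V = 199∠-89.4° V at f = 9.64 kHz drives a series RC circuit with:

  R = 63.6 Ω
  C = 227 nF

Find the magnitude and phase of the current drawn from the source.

Step 1 — Angular frequency: ω = 2π·f = 2π·9640 = 6.057e+04 rad/s.
Step 2 — Component impedances:
  R: Z = R = 63.6 Ω
  C: Z = 1/(jωC) = -j/(ω·C) = 0 - j72.73 Ω
Step 3 — Series combination: Z_total = R + C = 63.6 - j72.73 Ω = 96.62∠-48.8° Ω.
Step 4 — Source phasor: V = 199∠-89.4° V = 2.084 - j199 V.
Step 5 — Ohm's law: I = V / Z_total = (2.084 - j199) / (63.6 - j72.73) = 1.565 - j1.34 A.
Step 6 — Convert to polar: |I| = 2.06 A, ∠I = -40.6°.

I = 2.06∠-40.6° A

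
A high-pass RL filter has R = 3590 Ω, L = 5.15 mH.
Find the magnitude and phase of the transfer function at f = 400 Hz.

Step 1 — Angular frequency: ω = 2π·400 = 2513 rad/s.
Step 2 — Transfer function: H(jω) = jωL/(R + jωL).
Step 3 — Numerator jωL = j·12.94; denominator R + jωL = 3590 + j12.94.
Step 4 — H = 1.3e-05 + j0.003605.
Step 5 — Magnitude: |H| = 0.003605 (-48.9 dB); phase: φ = 89.8°.

|H| = 0.003605 (-48.9 dB), φ = 89.8°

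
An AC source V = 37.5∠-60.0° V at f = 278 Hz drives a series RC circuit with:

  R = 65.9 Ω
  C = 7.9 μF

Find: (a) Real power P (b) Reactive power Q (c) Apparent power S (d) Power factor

Step 1 — Angular frequency: ω = 2π·f = 2π·278 = 1747 rad/s.
Step 2 — Component impedances:
  R: Z = R = 65.9 Ω
  C: Z = 1/(jωC) = -j/(ω·C) = 0 - j72.47 Ω
Step 3 — Series combination: Z_total = R + C = 65.9 - j72.47 Ω = 97.95∠-47.7° Ω.
Step 4 — Source phasor: V = 37.5∠-60.0° V = 18.75 - j32.48 V.
Step 5 — Current: I = V / Z = 0.3741 - j0.08144 A = 0.3828∠-12.3° A.
Step 6 — Complex power: S = V·I* = 9.659 - j10.62 VA.
Step 7 — Real power: P = Re(S) = 9.659 W.
Step 8 — Reactive power: Q = Im(S) = -10.62 VAR.
Step 9 — Apparent power: |S| = 14.36 VA.
Step 10 — Power factor: PF = P/|S| = 0.6728 (leading).

(a) P = 9.659 W  (b) Q = -10.62 VAR  (c) S = 14.36 VA  (d) PF = 0.6728 (leading)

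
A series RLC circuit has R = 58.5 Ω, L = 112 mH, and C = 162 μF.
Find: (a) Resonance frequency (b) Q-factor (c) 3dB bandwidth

Step 1 — Resonance condition Im(Z)=0 gives ω₀ = 1/√(LC).
Step 2 — ω₀ = 1/√(0.112·0.000162) = 234.8 rad/s.
Step 3 — f₀ = ω₀/(2π) = 37.36 Hz.
Step 4 — Series Q: Q = ω₀L/R = 234.8·0.112/58.5 = 0.4495.
Step 5 — 3dB bandwidth: Δω = ω₀/Q = 522.3 rad/s; BW = Δω/(2π) = 83.13 Hz.

(a) f₀ = 37.36 Hz  (b) Q = 0.4495  (c) BW = 83.13 Hz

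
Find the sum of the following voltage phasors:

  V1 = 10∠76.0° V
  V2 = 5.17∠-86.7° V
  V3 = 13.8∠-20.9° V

Step 1 — Convert each phasor to rectangular form:
  V1 = 10·(cos(76.0°) + j·sin(76.0°)) = 2.419 + j9.703 V
  V2 = 5.17·(cos(-86.7°) + j·sin(-86.7°)) = 0.2976 - j5.161 V
  V3 = 13.8·(cos(-20.9°) + j·sin(-20.9°)) = 12.89 - j4.923 V
Step 2 — Sum components: V_total = 15.61 - j0.3815 V.
Step 3 — Convert to polar: |V_total| = 15.61 V, ∠V_total = -1.4°.

V_total = 15.61∠-1.4° V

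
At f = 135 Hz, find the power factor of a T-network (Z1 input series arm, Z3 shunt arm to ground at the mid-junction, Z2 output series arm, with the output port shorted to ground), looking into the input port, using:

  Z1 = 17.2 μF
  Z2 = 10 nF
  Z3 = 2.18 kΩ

Step 1 — Angular frequency: ω = 2π·f = 2π·135 = 848.2 rad/s.
Step 2 — Component impedances:
  Z1: Z = 1/(jωC) = -j/(ω·C) = 0 - j68.54 Ω
  Z2: Z = 1/(jωC) = -j/(ω·C) = 0 - j1.179e+05 Ω
  Z3: Z = R = 2180 Ω
Step 3 — With the output port shorted to ground, the output series arm Z2 runs from the junction to ground; the shunt arm Z3 also runs from the junction to ground. They appear in parallel: Z3 || Z2 = 2179 - j40.3 Ω.
Step 4 — Series with input arm Z1: Z_in = Z1 + (Z3 || Z2) = 2179 - j108.8 Ω = 2182∠-2.9° Ω.
Step 5 — Power factor: PF = cos(φ) = Re(Z)/|Z| = 2179.3/2182 = 0.9988.
Step 6 — Type: Im(Z) = -108.8 ⇒ leading (phase φ = -2.9°).

PF = 0.9988 (leading, φ = -2.9°)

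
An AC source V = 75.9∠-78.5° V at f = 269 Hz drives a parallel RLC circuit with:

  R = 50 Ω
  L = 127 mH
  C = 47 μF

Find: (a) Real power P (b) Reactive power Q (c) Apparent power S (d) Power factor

Step 1 — Angular frequency: ω = 2π·f = 2π·269 = 1690 rad/s.
Step 2 — Component impedances:
  R: Z = R = 50 Ω
  L: Z = jωL = j·1690·0.127 = 0 + j214.7 Ω
  C: Z = 1/(jωC) = -j/(ω·C) = 0 - j12.59 Ω
Step 3 — Parallel combination: 1/Z_total = 1/R + 1/L + 1/C; Z_total = 3.338 - j12.48 Ω = 12.92∠-75.0° Ω.
Step 4 — Source phasor: V = 75.9∠-78.5° V = 15.13 - j74.38 V.
Step 5 — Current: I = V / Z = 5.864 - j0.356 A = 5.875∠-3.5° A.
Step 6 — Complex power: S = V·I* = 115.2 - j430.8 VA.
Step 7 — Real power: P = Re(S) = 115.2 W.
Step 8 — Reactive power: Q = Im(S) = -430.8 VAR.
Step 9 — Apparent power: |S| = 445.9 VA.
Step 10 — Power factor: PF = P/|S| = 0.2584 (leading).

(a) P = 115.2 W  (b) Q = -430.8 VAR  (c) S = 445.9 VA  (d) PF = 0.2584 (leading)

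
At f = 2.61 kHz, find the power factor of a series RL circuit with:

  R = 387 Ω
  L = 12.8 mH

Step 1 — Angular frequency: ω = 2π·f = 2π·2610 = 1.64e+04 rad/s.
Step 2 — Component impedances:
  R: Z = R = 387 Ω
  L: Z = jωL = j·1.64e+04·0.0128 = 0 + j209.9 Ω
Step 3 — Series combination: Z_total = R + L = 387 + j209.9 Ω = 440.3∠28.5° Ω.
Step 4 — Power factor: PF = cos(φ) = Re(Z)/|Z| = 387/440.26 = 0.879.
Step 5 — Type: Im(Z) = 209.9 ⇒ lagging (phase φ = 28.5°).

PF = 0.879 (lagging, φ = 28.5°)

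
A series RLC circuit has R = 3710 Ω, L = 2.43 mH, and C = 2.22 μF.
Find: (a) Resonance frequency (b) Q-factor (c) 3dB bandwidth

Step 1 — Resonance condition Im(Z)=0 gives ω₀ = 1/√(LC).
Step 2 — ω₀ = 1/√(0.00243·2.22e-06) = 1.362e+04 rad/s.
Step 3 — f₀ = ω₀/(2π) = 2167 Hz.
Step 4 — Series Q: Q = ω₀L/R = 1.362e+04·0.00243/3710 = 0.008918.
Step 5 — 3dB bandwidth: Δω = ω₀/Q = 1.527e+06 rad/s; BW = Δω/(2π) = 2.43e+05 Hz.

(a) f₀ = 2167 Hz  (b) Q = 0.008918  (c) BW = 2.43e+05 Hz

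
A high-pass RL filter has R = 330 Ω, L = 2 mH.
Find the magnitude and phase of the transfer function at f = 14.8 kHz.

Step 1 — Angular frequency: ω = 2π·1.48e+04 = 9.299e+04 rad/s.
Step 2 — Transfer function: H(jω) = jωL/(R + jωL).
Step 3 — Numerator jωL = j·186; denominator R + jωL = 330 + j186.
Step 4 — H = 0.2411 + j0.4277.
Step 5 — Magnitude: |H| = 0.491 (-6.2 dB); phase: φ = 60.6°.

|H| = 0.491 (-6.2 dB), φ = 60.6°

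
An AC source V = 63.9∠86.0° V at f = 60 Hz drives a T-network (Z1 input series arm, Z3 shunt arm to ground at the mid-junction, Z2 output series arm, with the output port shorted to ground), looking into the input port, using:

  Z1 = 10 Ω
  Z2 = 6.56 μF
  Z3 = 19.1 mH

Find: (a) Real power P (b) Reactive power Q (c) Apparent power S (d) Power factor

Step 1 — Angular frequency: ω = 2π·f = 2π·60 = 377 rad/s.
Step 2 — Component impedances:
  Z1: Z = R = 10 Ω
  Z2: Z = 1/(jωC) = -j/(ω·C) = 0 - j404.4 Ω
  Z3: Z = jωL = j·377·0.0191 = 0 + j7.201 Ω
Step 3 — With the output port shorted to ground, the output series arm Z2 runs from the junction to ground; the shunt arm Z3 also runs from the junction to ground. They appear in parallel: Z3 || Z2 = 0 + j7.331 Ω.
Step 4 — Series with input arm Z1: Z_in = Z1 + (Z3 || Z2) = 10 + j7.331 Ω = 12.4∠36.2° Ω.
Step 5 — Source phasor: V = 63.9∠86.0° V = 4.457 + j63.74 V.
Step 6 — Current: I = V / Z = 3.329 + j3.934 A = 5.153∠49.8° A.
Step 7 — Complex power: S = V·I* = 265.6 + j194.7 VA.
Step 8 — Real power: P = Re(S) = 265.6 W.
Step 9 — Reactive power: Q = Im(S) = 194.7 VAR.
Step 10 — Apparent power: |S| = 329.3 VA.
Step 11 — Power factor: PF = P/|S| = 0.8065 (lagging).

(a) P = 265.6 W  (b) Q = 194.7 VAR  (c) S = 329.3 VA  (d) PF = 0.8065 (lagging)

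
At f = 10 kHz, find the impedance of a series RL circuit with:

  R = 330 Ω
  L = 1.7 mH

Step 1 — Angular frequency: ω = 2π·f = 2π·1e+04 = 6.283e+04 rad/s.
Step 2 — Component impedances:
  R: Z = R = 330 Ω
  L: Z = jωL = j·6.283e+04·0.0017 = 0 + j106.8 Ω
Step 3 — Series combination: Z_total = R + L = 330 + j106.8 Ω = 346.9∠17.9° Ω.

Z = 330 + j106.8 Ω = 346.9∠17.9° Ω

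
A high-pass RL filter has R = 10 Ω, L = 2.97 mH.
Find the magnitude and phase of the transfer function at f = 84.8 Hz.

Step 1 — Angular frequency: ω = 2π·84.8 = 532.8 rad/s.
Step 2 — Transfer function: H(jω) = jωL/(R + jωL).
Step 3 — Numerator jωL = j·1.582; denominator R + jωL = 10 + j1.582.
Step 4 — H = 0.02443 + j0.1544.
Step 5 — Magnitude: |H| = 0.1563 (-16.1 dB); phase: φ = 81.0°.

|H| = 0.1563 (-16.1 dB), φ = 81.0°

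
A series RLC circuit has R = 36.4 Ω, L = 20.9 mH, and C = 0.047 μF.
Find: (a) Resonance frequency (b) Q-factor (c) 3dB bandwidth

Step 1 — Resonance condition Im(Z)=0 gives ω₀ = 1/√(LC).
Step 2 — ω₀ = 1/√(0.0209·4.7e-08) = 3.191e+04 rad/s.
Step 3 — f₀ = ω₀/(2π) = 5078 Hz.
Step 4 — Series Q: Q = ω₀L/R = 3.191e+04·0.0209/36.4 = 18.32.
Step 5 — 3dB bandwidth: Δω = ω₀/Q = 1742 rad/s; BW = Δω/(2π) = 277.2 Hz.

(a) f₀ = 5078 Hz  (b) Q = 18.32  (c) BW = 277.2 Hz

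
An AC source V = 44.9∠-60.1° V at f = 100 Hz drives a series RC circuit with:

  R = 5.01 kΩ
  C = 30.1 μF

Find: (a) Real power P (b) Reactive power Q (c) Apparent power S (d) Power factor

Step 1 — Angular frequency: ω = 2π·f = 2π·100 = 628.3 rad/s.
Step 2 — Component impedances:
  R: Z = R = 5010 Ω
  C: Z = 1/(jωC) = -j/(ω·C) = 0 - j52.88 Ω
Step 3 — Series combination: Z_total = R + C = 5010 - j52.88 Ω = 5010∠-0.6° Ω.
Step 4 — Source phasor: V = 44.9∠-60.1° V = 22.38 - j38.92 V.
Step 5 — Current: I = V / Z = 0.004549 - j0.007721 A = 0.008962∠-59.5° A.
Step 6 — Complex power: S = V·I* = 0.4024 - j0.004246 VA.
Step 7 — Real power: P = Re(S) = 0.4024 W.
Step 8 — Reactive power: Q = Im(S) = -0.004246 VAR.
Step 9 — Apparent power: |S| = 0.4024 VA.
Step 10 — Power factor: PF = P/|S| = 0.9999 (leading).

(a) P = 0.4024 W  (b) Q = -0.004246 VAR  (c) S = 0.4024 VA  (d) PF = 0.9999 (leading)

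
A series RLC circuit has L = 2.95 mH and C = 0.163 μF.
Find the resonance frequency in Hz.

Step 1 — Resonance condition Im(Z)=0 gives ω₀ = 1/√(LC).
Step 2 — ω₀ = 1/√(0.00295·1.63e-07) = 4.56e+04 rad/s.
Step 3 — f₀ = ω₀/(2π) = 7258 Hz.

f₀ = 7258 Hz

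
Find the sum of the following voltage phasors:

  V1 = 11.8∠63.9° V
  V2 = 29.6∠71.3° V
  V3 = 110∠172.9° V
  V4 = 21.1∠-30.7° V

Step 1 — Convert each phasor to rectangular form:
  V1 = 11.8·(cos(63.9°) + j·sin(63.9°)) = 5.191 + j10.6 V
  V2 = 29.6·(cos(71.3°) + j·sin(71.3°)) = 9.49 + j28.04 V
  V3 = 110·(cos(172.9°) + j·sin(172.9°)) = -109.2 + j13.6 V
  V4 = 21.1·(cos(-30.7°) + j·sin(-30.7°)) = 18.14 - j10.77 V
Step 2 — Sum components: V_total = -76.33 + j41.46 V.
Step 3 — Convert to polar: |V_total| = 86.86 V, ∠V_total = 151.5°.

V_total = 86.86∠151.5° V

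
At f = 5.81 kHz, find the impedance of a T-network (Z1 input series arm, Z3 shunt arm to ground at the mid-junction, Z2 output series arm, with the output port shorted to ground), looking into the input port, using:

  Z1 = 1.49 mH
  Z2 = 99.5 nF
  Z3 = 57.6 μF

Step 1 — Angular frequency: ω = 2π·f = 2π·5810 = 3.651e+04 rad/s.
Step 2 — Component impedances:
  Z1: Z = jωL = j·3.651e+04·0.00149 = 0 + j54.39 Ω
  Z2: Z = 1/(jωC) = -j/(ω·C) = 0 - j275.3 Ω
  Z3: Z = 1/(jωC) = -j/(ω·C) = 0 - j0.4756 Ω
Step 3 — With the output port shorted to ground, the output series arm Z2 runs from the junction to ground; the shunt arm Z3 also runs from the junction to ground. They appear in parallel: Z3 || Z2 = 0 - j0.4748 Ω.
Step 4 — Series with input arm Z1: Z_in = Z1 + (Z3 || Z2) = 0 + j53.92 Ω = 53.92∠90.0° Ω.

Z = 0 + j53.92 Ω = 53.92∠90.0° Ω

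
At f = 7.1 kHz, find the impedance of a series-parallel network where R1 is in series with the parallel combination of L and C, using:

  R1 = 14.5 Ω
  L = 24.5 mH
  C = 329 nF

Step 1 — Angular frequency: ω = 2π·f = 2π·7100 = 4.461e+04 rad/s.
Step 2 — Component impedances:
  R1: Z = R = 14.5 Ω
  L: Z = jωL = j·4.461e+04·0.0245 = 0 + j1093 Ω
  C: Z = 1/(jωC) = -j/(ω·C) = 0 - j68.13 Ω
Step 3 — Parallel branch: L || C = 1/(1/L + 1/C) = 0 - j72.66 Ω.
Step 4 — Series with R1: Z_total = R1 + (L || C) = 14.5 - j72.66 Ω = 74.1∠-78.7° Ω.

Z = 14.5 - j72.66 Ω = 74.1∠-78.7° Ω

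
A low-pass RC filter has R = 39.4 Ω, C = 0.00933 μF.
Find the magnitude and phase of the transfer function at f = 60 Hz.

Step 1 — Angular frequency: ω = 2π·60 = 377 rad/s.
Step 2 — Transfer function: H(jω) = 1/(1 + jωRC).
Step 3 — Denominator: 1 + jωRC = 1 + j·377·39.4·9.33e-09 = 1 + j0.0001386.
Step 4 — H = 1 - j0.0001386.
Step 5 — Magnitude: |H| = 1 (-0.0 dB); phase: φ = -0.0°.

|H| = 1 (-0.0 dB), φ = -0.0°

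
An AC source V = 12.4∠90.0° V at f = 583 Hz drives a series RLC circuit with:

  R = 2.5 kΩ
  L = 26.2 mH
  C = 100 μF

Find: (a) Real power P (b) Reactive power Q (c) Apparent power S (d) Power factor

Step 1 — Angular frequency: ω = 2π·f = 2π·583 = 3663 rad/s.
Step 2 — Component impedances:
  R: Z = R = 2500 Ω
  L: Z = jωL = j·3663·0.0262 = 0 + j95.97 Ω
  C: Z = 1/(jωC) = -j/(ω·C) = 0 - j2.73 Ω
Step 3 — Series combination: Z_total = R + L + C = 2500 + j93.24 Ω = 2502∠2.1° Ω.
Step 4 — Source phasor: V = 12.4∠90.0° V = 0 + j12.4 V.
Step 5 — Current: I = V / Z = 0.0001847 + j0.004953 A = 0.004957∠87.9° A.
Step 6 — Complex power: S = V·I* = 0.06142 + j0.002291 VA.
Step 7 — Real power: P = Re(S) = 0.06142 W.
Step 8 — Reactive power: Q = Im(S) = 0.002291 VAR.
Step 9 — Apparent power: |S| = 0.06146 VA.
Step 10 — Power factor: PF = P/|S| = 0.9993 (lagging).

(a) P = 0.06142 W  (b) Q = 0.002291 VAR  (c) S = 0.06146 VA  (d) PF = 0.9993 (lagging)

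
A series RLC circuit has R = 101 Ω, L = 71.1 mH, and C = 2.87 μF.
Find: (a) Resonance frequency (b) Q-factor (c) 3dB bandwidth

Step 1 — Resonance: ω₀ = 1/√(LC) = 1/√(0.0711·2.87e-06) = 2214 rad/s.
Step 2 — f₀ = ω₀/(2π) = 352.3 Hz.
Step 3 — Series Q: Q = ω₀L/R = 2214·0.0711/101 = 1.558.
Step 4 — Bandwidth: Δω = ω₀/Q = 1421 rad/s; BW = Δω/(2π) = 226.1 Hz.

(a) f₀ = 352.3 Hz  (b) Q = 1.558  (c) BW = 226.1 Hz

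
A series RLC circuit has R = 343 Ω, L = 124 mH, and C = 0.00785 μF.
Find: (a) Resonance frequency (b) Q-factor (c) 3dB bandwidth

Step 1 — Resonance: ω₀ = 1/√(LC) = 1/√(0.124·7.85e-09) = 3.205e+04 rad/s.
Step 2 — f₀ = ω₀/(2π) = 5101 Hz.
Step 3 — Series Q: Q = ω₀L/R = 3.205e+04·0.124/343 = 11.59.
Step 4 — Bandwidth: Δω = ω₀/Q = 2766 rad/s; BW = Δω/(2π) = 440.2 Hz.

(a) f₀ = 5101 Hz  (b) Q = 11.59  (c) BW = 440.2 Hz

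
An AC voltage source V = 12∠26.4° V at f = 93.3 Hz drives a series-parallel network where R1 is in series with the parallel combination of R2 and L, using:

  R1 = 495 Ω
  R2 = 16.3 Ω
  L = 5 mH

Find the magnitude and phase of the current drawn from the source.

Step 1 — Angular frequency: ω = 2π·f = 2π·93.3 = 586.2 rad/s.
Step 2 — Component impedances:
  R1: Z = R = 495 Ω
  R2: Z = R = 16.3 Ω
  L: Z = jωL = j·586.2·0.005 = 0 + j2.931 Ω
Step 3 — Parallel branch: R2 || L = 1/(1/R2 + 1/L) = 0.5106 + j2.839 Ω.
Step 4 — Series with R1: Z_total = R1 + (R2 || L) = 495.5 + j2.839 Ω = 495.5∠0.3° Ω.
Step 5 — Source phasor: V = 12∠26.4° V = 10.75 + j5.336 V.
Step 6 — Ohm's law: I = V / Z_total = (10.75 + j5.336) / (495.5 + j2.839) = 0.02175 + j0.01064 A.
Step 7 — Convert to polar: |I| = 0.02422 A, ∠I = 26.1°.

I = 0.02422∠26.1° A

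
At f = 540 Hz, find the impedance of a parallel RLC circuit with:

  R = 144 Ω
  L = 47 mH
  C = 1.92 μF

Step 1 — Angular frequency: ω = 2π·f = 2π·540 = 3393 rad/s.
Step 2 — Component impedances:
  R: Z = R = 144 Ω
  L: Z = jωL = j·3393·0.047 = 0 + j159.5 Ω
  C: Z = 1/(jωC) = -j/(ω·C) = 0 - j153.5 Ω
Step 3 — Parallel combination: 1/Z_total = 1/R + 1/L + 1/C; Z_total = 143.8 - j5.044 Ω = 143.9∠-2.0° Ω.

Z = 143.8 - j5.044 Ω = 143.9∠-2.0° Ω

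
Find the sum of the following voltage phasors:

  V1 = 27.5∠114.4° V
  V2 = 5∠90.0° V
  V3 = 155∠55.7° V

Step 1 — Convert each phasor to rectangular form:
  V1 = 27.5·(cos(114.4°) + j·sin(114.4°)) = -11.36 + j25.04 V
  V2 = 5·(cos(90.0°) + j·sin(90.0°)) = 0 + j5 V
  V3 = 155·(cos(55.7°) + j·sin(55.7°)) = 87.35 + j128 V
Step 2 — Sum components: V_total = 75.99 + j158.1 V.
Step 3 — Convert to polar: |V_total| = 175.4 V, ∠V_total = 64.3°.

V_total = 175.4∠64.3° V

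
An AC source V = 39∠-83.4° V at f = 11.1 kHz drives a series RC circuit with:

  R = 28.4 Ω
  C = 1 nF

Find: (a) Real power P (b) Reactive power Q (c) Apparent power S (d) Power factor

Step 1 — Angular frequency: ω = 2π·f = 2π·1.11e+04 = 6.974e+04 rad/s.
Step 2 — Component impedances:
  R: Z = R = 28.4 Ω
  C: Z = 1/(jωC) = -j/(ω·C) = 0 - j1.434e+04 Ω
Step 3 — Series combination: Z_total = R + C = 28.4 - j1.434e+04 Ω = 1.434e+04∠-89.9° Ω.
Step 4 — Source phasor: V = 39∠-83.4° V = 4.483 - j38.74 V.
Step 5 — Current: I = V / Z = 0.002703 + j0.0003073 A = 0.00272∠6.5° A.
Step 6 — Complex power: S = V·I* = 0.0002101 - j0.1061 VA.
Step 7 — Real power: P = Re(S) = 0.0002101 W.
Step 8 — Reactive power: Q = Im(S) = -0.1061 VAR.
Step 9 — Apparent power: |S| = 0.1061 VA.
Step 10 — Power factor: PF = P/|S| = 0.001981 (leading).

(a) P = 0.0002101 W  (b) Q = -0.1061 VAR  (c) S = 0.1061 VA  (d) PF = 0.001981 (leading)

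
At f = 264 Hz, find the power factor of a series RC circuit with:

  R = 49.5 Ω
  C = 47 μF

Step 1 — Angular frequency: ω = 2π·f = 2π·264 = 1659 rad/s.
Step 2 — Component impedances:
  R: Z = R = 49.5 Ω
  C: Z = 1/(jωC) = -j/(ω·C) = 0 - j12.83 Ω
Step 3 — Series combination: Z_total = R + C = 49.5 - j12.83 Ω = 51.13∠-14.5° Ω.
Step 4 — Power factor: PF = cos(φ) = Re(Z)/|Z| = 49.5/51.135 = 0.968.
Step 5 — Type: Im(Z) = -12.83 ⇒ leading (phase φ = -14.5°).

PF = 0.968 (leading, φ = -14.5°)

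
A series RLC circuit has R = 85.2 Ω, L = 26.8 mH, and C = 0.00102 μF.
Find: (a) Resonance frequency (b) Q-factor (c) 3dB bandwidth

Step 1 — Resonance condition Im(Z)=0 gives ω₀ = 1/√(LC).
Step 2 — ω₀ = 1/√(0.0268·1.02e-09) = 1.913e+05 rad/s.
Step 3 — f₀ = ω₀/(2π) = 3.044e+04 Hz.
Step 4 — Series Q: Q = ω₀L/R = 1.913e+05·0.0268/85.2 = 60.16.
Step 5 — 3dB bandwidth: Δω = ω₀/Q = 3179 rad/s; BW = Δω/(2π) = 506 Hz.

(a) f₀ = 3.044e+04 Hz  (b) Q = 60.16  (c) BW = 506 Hz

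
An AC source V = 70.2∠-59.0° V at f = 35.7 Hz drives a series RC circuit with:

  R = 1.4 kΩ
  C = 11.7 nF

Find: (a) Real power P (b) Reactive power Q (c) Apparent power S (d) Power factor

Step 1 — Angular frequency: ω = 2π·f = 2π·35.7 = 224.3 rad/s.
Step 2 — Component impedances:
  R: Z = R = 1400 Ω
  C: Z = 1/(jωC) = -j/(ω·C) = 0 - j3.81e+05 Ω
Step 3 — Series combination: Z_total = R + C = 1400 - j3.81e+05 Ω = 3.81e+05∠-89.8° Ω.
Step 4 — Source phasor: V = 70.2∠-59.0° V = 36.16 - j60.17 V.
Step 5 — Current: I = V / Z = 0.0001583 + j9.431e-05 A = 0.0001842∠30.8° A.
Step 6 — Complex power: S = V·I* = 4.752e-05 - j0.01293 VA.
Step 7 — Real power: P = Re(S) = 4.752e-05 W.
Step 8 — Reactive power: Q = Im(S) = -0.01293 VAR.
Step 9 — Apparent power: |S| = 0.01293 VA.
Step 10 — Power factor: PF = P/|S| = 0.003674 (leading).

(a) P = 4.752e-05 W  (b) Q = -0.01293 VAR  (c) S = 0.01293 VA  (d) PF = 0.003674 (leading)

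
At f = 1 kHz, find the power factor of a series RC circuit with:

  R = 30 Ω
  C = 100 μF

Step 1 — Angular frequency: ω = 2π·f = 2π·1000 = 6283 rad/s.
Step 2 — Component impedances:
  R: Z = R = 30 Ω
  C: Z = 1/(jωC) = -j/(ω·C) = 0 - j1.592 Ω
Step 3 — Series combination: Z_total = R + C = 30 - j1.592 Ω = 30.04∠-3.0° Ω.
Step 4 — Power factor: PF = cos(φ) = Re(Z)/|Z| = 30/30.042 = 0.9986.
Step 5 — Type: Im(Z) = -1.592 ⇒ leading (phase φ = -3.0°).

PF = 0.9986 (leading, φ = -3.0°)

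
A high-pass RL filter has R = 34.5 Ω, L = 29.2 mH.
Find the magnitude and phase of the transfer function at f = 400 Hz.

Step 1 — Angular frequency: ω = 2π·400 = 2513 rad/s.
Step 2 — Transfer function: H(jω) = jωL/(R + jωL).
Step 3 — Numerator jωL = j·73.39; denominator R + jωL = 34.5 + j73.39.
Step 4 — H = 0.819 + j0.385.
Step 5 — Magnitude: |H| = 0.905 (-0.9 dB); phase: φ = 25.2°.

|H| = 0.905 (-0.9 dB), φ = 25.2°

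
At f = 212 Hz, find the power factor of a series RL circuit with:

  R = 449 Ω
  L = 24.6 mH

Step 1 — Angular frequency: ω = 2π·f = 2π·212 = 1332 rad/s.
Step 2 — Component impedances:
  R: Z = R = 449 Ω
  L: Z = jωL = j·1332·0.0246 = 0 + j32.77 Ω
Step 3 — Series combination: Z_total = R + L = 449 + j32.77 Ω = 450.2∠4.2° Ω.
Step 4 — Power factor: PF = cos(φ) = Re(Z)/|Z| = 449/450.2 = 0.9973.
Step 5 — Type: Im(Z) = 32.77 ⇒ lagging (phase φ = 4.2°).

PF = 0.9973 (lagging, φ = 4.2°)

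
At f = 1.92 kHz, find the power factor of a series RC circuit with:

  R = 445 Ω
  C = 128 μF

Step 1 — Angular frequency: ω = 2π·f = 2π·1920 = 1.206e+04 rad/s.
Step 2 — Component impedances:
  R: Z = R = 445 Ω
  C: Z = 1/(jωC) = -j/(ω·C) = 0 - j0.6476 Ω
Step 3 — Series combination: Z_total = R + C = 445 - j0.6476 Ω = 445∠-0.1° Ω.
Step 4 — Power factor: PF = cos(φ) = Re(Z)/|Z| = 445/445 = 1.
Step 5 — Type: Im(Z) = -0.6476 ⇒ leading (phase φ = -0.1°).

PF = 1 (leading, φ = -0.1°)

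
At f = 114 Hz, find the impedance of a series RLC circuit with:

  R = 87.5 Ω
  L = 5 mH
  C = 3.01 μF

Step 1 — Angular frequency: ω = 2π·f = 2π·114 = 716.3 rad/s.
Step 2 — Component impedances:
  R: Z = R = 87.5 Ω
  L: Z = jωL = j·716.3·0.005 = 0 + j3.581 Ω
  C: Z = 1/(jωC) = -j/(ω·C) = 0 - j463.8 Ω
Step 3 — Series combination: Z_total = R + L + C = 87.5 - j460.2 Ω = 468.5∠-79.2° Ω.

Z = 87.5 - j460.2 Ω = 468.5∠-79.2° Ω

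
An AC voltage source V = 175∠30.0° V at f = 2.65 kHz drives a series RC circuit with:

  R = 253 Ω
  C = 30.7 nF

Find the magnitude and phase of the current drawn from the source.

Step 1 — Angular frequency: ω = 2π·f = 2π·2650 = 1.665e+04 rad/s.
Step 2 — Component impedances:
  R: Z = R = 253 Ω
  C: Z = 1/(jωC) = -j/(ω·C) = 0 - j1956 Ω
Step 3 — Series combination: Z_total = R + C = 253 - j1956 Ω = 1973∠-82.6° Ω.
Step 4 — Source phasor: V = 175∠30.0° V = 151.6 + j87.5 V.
Step 5 — Ohm's law: I = V / Z_total = (151.6 + j87.5) / (253 - j1956) = -0.03414 + j0.08188 A.
Step 6 — Convert to polar: |I| = 0.08872 A, ∠I = 112.6°.

I = 0.08872∠112.6° A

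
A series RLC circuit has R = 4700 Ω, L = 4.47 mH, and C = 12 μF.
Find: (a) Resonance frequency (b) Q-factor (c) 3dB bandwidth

Step 1 — Resonance: ω₀ = 1/√(LC) = 1/√(0.00447·1.2e-05) = 4318 rad/s.
Step 2 — f₀ = ω₀/(2π) = 687.2 Hz.
Step 3 — Series Q: Q = ω₀L/R = 4318·0.00447/4700 = 0.004106.
Step 4 — Bandwidth: Δω = ω₀/Q = 1.051e+06 rad/s; BW = Δω/(2π) = 1.673e+05 Hz.

(a) f₀ = 687.2 Hz  (b) Q = 0.004106  (c) BW = 1.673e+05 Hz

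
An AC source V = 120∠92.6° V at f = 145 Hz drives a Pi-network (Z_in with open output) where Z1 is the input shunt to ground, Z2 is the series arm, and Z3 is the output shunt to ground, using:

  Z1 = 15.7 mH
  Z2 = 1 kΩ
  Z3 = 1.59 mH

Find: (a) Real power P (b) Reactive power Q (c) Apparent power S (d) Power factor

Step 1 — Angular frequency: ω = 2π·f = 2π·145 = 911.1 rad/s.
Step 2 — Component impedances:
  Z1: Z = jωL = j·911.1·0.0157 = 0 + j14.3 Ω
  Z2: Z = R = 1000 Ω
  Z3: Z = jωL = j·911.1·0.00159 = 0 + j1.449 Ω
Step 3 — With open output, the series arm Z2 and the output shunt Z3 appear in series to ground: Z2 + Z3 = 1000 + j1.449 Ω.
Step 4 — Parallel with input shunt Z1: Z_in = Z1 || (Z2 + Z3) = 0.2045 + j14.3 Ω = 14.3∠89.2° Ω.
Step 5 — Source phasor: V = 120∠92.6° V = -5.444 + j119.9 V.
Step 6 — Current: I = V / Z = 8.376 + j0.5005 A = 8.39∠3.4° A.
Step 7 — Complex power: S = V·I* = 14.4 + j1007 VA.
Step 8 — Real power: P = Re(S) = 14.4 W.
Step 9 — Reactive power: Q = Im(S) = 1007 VAR.
Step 10 — Apparent power: |S| = 1007 VA.
Step 11 — Power factor: PF = P/|S| = 0.0143 (lagging).

(a) P = 14.4 W  (b) Q = 1007 VAR  (c) S = 1007 VA  (d) PF = 0.0143 (lagging)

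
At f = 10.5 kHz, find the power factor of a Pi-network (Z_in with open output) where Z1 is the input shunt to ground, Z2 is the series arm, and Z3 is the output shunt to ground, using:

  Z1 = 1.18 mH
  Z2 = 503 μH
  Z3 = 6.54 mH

Step 1 — Angular frequency: ω = 2π·f = 2π·1.05e+04 = 6.597e+04 rad/s.
Step 2 — Component impedances:
  Z1: Z = jωL = j·6.597e+04·0.00118 = 0 + j77.85 Ω
  Z2: Z = jωL = j·6.597e+04·0.000503 = 0 + j33.18 Ω
  Z3: Z = jωL = j·6.597e+04·0.00654 = 0 + j431.5 Ω
Step 3 — With open output, the series arm Z2 and the output shunt Z3 appear in series to ground: Z2 + Z3 = 0 + j464.7 Ω.
Step 4 — Parallel with input shunt Z1: Z_in = Z1 || (Z2 + Z3) = 0 + j66.68 Ω = 66.68∠90.0° Ω.
Step 5 — Power factor: PF = cos(φ) = Re(Z)/|Z| = -0/66.68 = -0.
Step 6 — Type: Im(Z) = 66.68 ⇒ lagging (phase φ = 90.0°).

PF = -0 (lagging, φ = 90.0°)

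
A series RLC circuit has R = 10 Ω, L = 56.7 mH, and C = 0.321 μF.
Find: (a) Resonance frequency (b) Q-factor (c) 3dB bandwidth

Step 1 — Resonance: ω₀ = 1/√(LC) = 1/√(0.0567·3.21e-07) = 7412 rad/s.
Step 2 — f₀ = ω₀/(2π) = 1180 Hz.
Step 3 — Series Q: Q = ω₀L/R = 7412·0.0567/10 = 42.03.
Step 4 — Bandwidth: Δω = ω₀/Q = 176.4 rad/s; BW = Δω/(2π) = 28.07 Hz.

(a) f₀ = 1180 Hz  (b) Q = 42.03  (c) BW = 28.07 Hz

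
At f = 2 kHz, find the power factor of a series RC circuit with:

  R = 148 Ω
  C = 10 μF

Step 1 — Angular frequency: ω = 2π·f = 2π·2000 = 1.257e+04 rad/s.
Step 2 — Component impedances:
  R: Z = R = 148 Ω
  C: Z = 1/(jωC) = -j/(ω·C) = 0 - j7.958 Ω
Step 3 — Series combination: Z_total = R + C = 148 - j7.958 Ω = 148.2∠-3.1° Ω.
Step 4 — Power factor: PF = cos(φ) = Re(Z)/|Z| = 148/148.21 = 0.9986.
Step 5 — Type: Im(Z) = -7.958 ⇒ leading (phase φ = -3.1°).

PF = 0.9986 (leading, φ = -3.1°)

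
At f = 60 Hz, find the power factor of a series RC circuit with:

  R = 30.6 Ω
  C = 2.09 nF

Step 1 — Angular frequency: ω = 2π·f = 2π·60 = 377 rad/s.
Step 2 — Component impedances:
  R: Z = R = 30.6 Ω
  C: Z = 1/(jωC) = -j/(ω·C) = 0 - j1.269e+06 Ω
Step 3 — Series combination: Z_total = R + C = 30.6 - j1.269e+06 Ω = 1.269e+06∠-90.0° Ω.
Step 4 — Power factor: PF = cos(φ) = Re(Z)/|Z| = 30.6/1.269e+06 = 2.411e-05.
Step 5 — Type: Im(Z) = -1.269e+06 ⇒ leading (phase φ = -90.0°).

PF = 2.411e-05 (leading, φ = -90.0°)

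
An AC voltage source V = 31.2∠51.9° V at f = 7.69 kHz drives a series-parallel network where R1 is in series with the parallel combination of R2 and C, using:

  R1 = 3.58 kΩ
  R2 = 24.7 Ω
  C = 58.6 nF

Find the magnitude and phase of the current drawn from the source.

Step 1 — Angular frequency: ω = 2π·f = 2π·7690 = 4.832e+04 rad/s.
Step 2 — Component impedances:
  R1: Z = R = 3580 Ω
  R2: Z = R = 24.7 Ω
  C: Z = 1/(jωC) = -j/(ω·C) = 0 - j353.2 Ω
Step 3 — Parallel branch: R2 || C = 1/(1/R2 + 1/C) = 24.58 - j1.719 Ω.
Step 4 — Series with R1: Z_total = R1 + (R2 || C) = 3605 - j1.719 Ω = 3605∠-0.0° Ω.
Step 5 — Source phasor: V = 31.2∠51.9° V = 19.25 + j24.55 V.
Step 6 — Ohm's law: I = V / Z_total = (19.25 + j24.55) / (3605 - j1.719) = 0.005338 + j0.006814 A.
Step 7 — Convert to polar: |I| = 0.008656 A, ∠I = 51.9°.

I = 0.008656∠51.9° A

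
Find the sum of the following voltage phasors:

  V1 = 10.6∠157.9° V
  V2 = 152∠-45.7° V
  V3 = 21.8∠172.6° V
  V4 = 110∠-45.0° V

Step 1 — Convert each phasor to rectangular form:
  V1 = 10.6·(cos(157.9°) + j·sin(157.9°)) = -9.821 + j3.988 V
  V2 = 152·(cos(-45.7°) + j·sin(-45.7°)) = 106.2 - j108.8 V
  V3 = 21.8·(cos(172.6°) + j·sin(172.6°)) = -21.62 + j2.808 V
  V4 = 110·(cos(-45.0°) + j·sin(-45.0°)) = 77.78 - j77.78 V
Step 2 — Sum components: V_total = 152.5 - j179.8 V.
Step 3 — Convert to polar: |V_total| = 235.7 V, ∠V_total = -49.7°.

V_total = 235.7∠-49.7° V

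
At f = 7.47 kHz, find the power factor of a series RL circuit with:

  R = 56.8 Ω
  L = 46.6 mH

Step 1 — Angular frequency: ω = 2π·f = 2π·7470 = 4.694e+04 rad/s.
Step 2 — Component impedances:
  R: Z = R = 56.8 Ω
  L: Z = jωL = j·4.694e+04·0.0466 = 0 + j2187 Ω
Step 3 — Series combination: Z_total = R + L = 56.8 + j2187 Ω = 2188∠88.5° Ω.
Step 4 — Power factor: PF = cos(φ) = Re(Z)/|Z| = 56.8/2188 = 0.02596.
Step 5 — Type: Im(Z) = 2187 ⇒ lagging (phase φ = 88.5°).

PF = 0.02596 (lagging, φ = 88.5°)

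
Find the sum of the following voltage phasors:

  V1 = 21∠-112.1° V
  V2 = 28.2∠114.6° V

Step 1 — Convert each phasor to rectangular form:
  V1 = 21·(cos(-112.1°) + j·sin(-112.1°)) = -7.901 - j19.46 V
  V2 = 28.2·(cos(114.6°) + j·sin(114.6°)) = -11.74 + j25.64 V
Step 2 — Sum components: V_total = -19.64 + j6.183 V.
Step 3 — Convert to polar: |V_total| = 20.59 V, ∠V_total = 162.5°.

V_total = 20.59∠162.5° V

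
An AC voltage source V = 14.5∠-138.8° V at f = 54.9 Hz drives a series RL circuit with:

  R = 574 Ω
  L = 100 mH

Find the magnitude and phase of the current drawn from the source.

Step 1 — Angular frequency: ω = 2π·f = 2π·54.9 = 344.9 rad/s.
Step 2 — Component impedances:
  R: Z = R = 574 Ω
  L: Z = jωL = j·344.9·0.1 = 0 + j34.49 Ω
Step 3 — Series combination: Z_total = R + L = 574 + j34.49 Ω = 575∠3.4° Ω.
Step 4 — Source phasor: V = 14.5∠-138.8° V = -10.91 - j9.551 V.
Step 5 — Ohm's law: I = V / Z_total = (-10.91 - j9.551) / (574 + j34.49) = -0.01993 - j0.01544 A.
Step 6 — Convert to polar: |I| = 0.02522 A, ∠I = -142.2°.

I = 0.02522∠-142.2° A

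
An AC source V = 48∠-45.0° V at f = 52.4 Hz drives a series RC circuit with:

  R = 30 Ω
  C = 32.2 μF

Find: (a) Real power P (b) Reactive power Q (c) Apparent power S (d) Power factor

Step 1 — Angular frequency: ω = 2π·f = 2π·52.4 = 329.2 rad/s.
Step 2 — Component impedances:
  R: Z = R = 30 Ω
  C: Z = 1/(jωC) = -j/(ω·C) = 0 - j94.33 Ω
Step 3 — Series combination: Z_total = R + C = 30 - j94.33 Ω = 98.98∠-72.4° Ω.
Step 4 — Source phasor: V = 48∠-45.0° V = 33.94 - j33.94 V.
Step 5 — Current: I = V / Z = 0.4307 + j0.2228 A = 0.4849∠27.4° A.
Step 6 — Complex power: S = V·I* = 7.055 - j22.18 VA.
Step 7 — Real power: P = Re(S) = 7.055 W.
Step 8 — Reactive power: Q = Im(S) = -22.18 VAR.
Step 9 — Apparent power: |S| = 23.28 VA.
Step 10 — Power factor: PF = P/|S| = 0.3031 (leading).

(a) P = 7.055 W  (b) Q = -22.18 VAR  (c) S = 23.28 VA  (d) PF = 0.3031 (leading)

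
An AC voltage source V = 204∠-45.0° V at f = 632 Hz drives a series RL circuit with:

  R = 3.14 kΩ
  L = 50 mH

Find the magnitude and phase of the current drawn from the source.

Step 1 — Angular frequency: ω = 2π·f = 2π·632 = 3971 rad/s.
Step 2 — Component impedances:
  R: Z = R = 3140 Ω
  L: Z = jωL = j·3971·0.05 = 0 + j198.5 Ω
Step 3 — Series combination: Z_total = R + L = 3140 + j198.5 Ω = 3146∠3.6° Ω.
Step 4 — Source phasor: V = 204∠-45.0° V = 144.2 - j144.2 V.
Step 5 — Ohm's law: I = V / Z_total = (144.2 - j144.2) / (3140 + j198.5) = 0.04286 - j0.04865 A.
Step 6 — Convert to polar: |I| = 0.06484 A, ∠I = -48.6°.

I = 0.06484∠-48.6° A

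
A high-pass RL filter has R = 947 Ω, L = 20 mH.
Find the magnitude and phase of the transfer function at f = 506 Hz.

Step 1 — Angular frequency: ω = 2π·506 = 3179 rad/s.
Step 2 — Transfer function: H(jω) = jωL/(R + jωL).
Step 3 — Numerator jωL = j·63.59; denominator R + jωL = 947 + j63.59.
Step 4 — H = 0.004488 + j0.06684.
Step 5 — Magnitude: |H| = 0.06699 (-23.5 dB); phase: φ = 86.2°.

|H| = 0.06699 (-23.5 dB), φ = 86.2°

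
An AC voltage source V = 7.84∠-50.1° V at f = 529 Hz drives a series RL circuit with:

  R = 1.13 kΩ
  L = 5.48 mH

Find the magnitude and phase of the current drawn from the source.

Step 1 — Angular frequency: ω = 2π·f = 2π·529 = 3324 rad/s.
Step 2 — Component impedances:
  R: Z = R = 1130 Ω
  L: Z = jωL = j·3324·0.00548 = 0 + j18.21 Ω
Step 3 — Series combination: Z_total = R + L = 1130 + j18.21 Ω = 1130∠0.9° Ω.
Step 4 — Source phasor: V = 7.84∠-50.1° V = 5.029 - j6.015 V.
Step 5 — Ohm's law: I = V / Z_total = (5.029 - j6.015) / (1130 + j18.21) = 0.004363 - j0.005393 A.
Step 6 — Convert to polar: |I| = 0.006937 A, ∠I = -51.0°.

I = 0.006937∠-51.0° A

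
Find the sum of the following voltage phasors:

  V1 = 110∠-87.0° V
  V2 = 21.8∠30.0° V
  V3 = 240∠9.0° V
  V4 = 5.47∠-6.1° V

Step 1 — Convert each phasor to rectangular form:
  V1 = 110·(cos(-87.0°) + j·sin(-87.0°)) = 5.757 - j109.8 V
  V2 = 21.8·(cos(30.0°) + j·sin(30.0°)) = 18.88 + j10.9 V
  V3 = 240·(cos(9.0°) + j·sin(9.0°)) = 237 + j37.54 V
  V4 = 5.47·(cos(-6.1°) + j·sin(-6.1°)) = 5.439 - j0.5813 V
Step 2 — Sum components: V_total = 267.1 - j61.99 V.
Step 3 — Convert to polar: |V_total| = 274.2 V, ∠V_total = -13.1°.

V_total = 274.2∠-13.1° V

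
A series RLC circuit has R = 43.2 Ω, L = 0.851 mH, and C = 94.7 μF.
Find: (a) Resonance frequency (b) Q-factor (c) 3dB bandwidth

Step 1 — Resonance condition Im(Z)=0 gives ω₀ = 1/√(LC).
Step 2 — ω₀ = 1/√(0.000851·9.47e-05) = 3523 rad/s.
Step 3 — f₀ = ω₀/(2π) = 560.6 Hz.
Step 4 — Series Q: Q = ω₀L/R = 3523·0.000851/43.2 = 0.06939.
Step 5 — 3dB bandwidth: Δω = ω₀/Q = 5.076e+04 rad/s; BW = Δω/(2π) = 8079 Hz.

(a) f₀ = 560.6 Hz  (b) Q = 0.06939  (c) BW = 8079 Hz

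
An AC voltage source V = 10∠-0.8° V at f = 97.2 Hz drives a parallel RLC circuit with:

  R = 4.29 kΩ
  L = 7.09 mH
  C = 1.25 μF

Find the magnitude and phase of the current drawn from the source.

Step 1 — Angular frequency: ω = 2π·f = 2π·97.2 = 610.7 rad/s.
Step 2 — Component impedances:
  R: Z = R = 4290 Ω
  L: Z = jωL = j·610.7·0.00709 = 0 + j4.33 Ω
  C: Z = 1/(jωC) = -j/(ω·C) = 0 - j1310 Ω
Step 3 — Parallel combination: 1/Z_total = 1/R + 1/L + 1/C; Z_total = 0.004399 + j4.344 Ω = 4.344∠89.9° Ω.
Step 4 — Source phasor: V = 10∠-0.8° V = 9.999 - j0.1396 V.
Step 5 — Ohm's law: I = V / Z_total = (9.999 - j0.1396) / (0.004399 + j4.344) = -0.02981 - j2.302 A.
Step 6 — Convert to polar: |I| = 2.302 A, ∠I = -90.7°.

I = 2.302∠-90.7° A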